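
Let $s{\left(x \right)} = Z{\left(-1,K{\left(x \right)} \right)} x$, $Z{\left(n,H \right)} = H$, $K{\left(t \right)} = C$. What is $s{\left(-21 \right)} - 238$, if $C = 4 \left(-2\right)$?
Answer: $-70$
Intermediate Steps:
$C = -8$
$K{\left(t \right)} = -8$
$s{\left(x \right)} = - 8 x$
$s{\left(-21 \right)} - 238 = \left(-8\right) \left(-21\right) - 238 = 168 - 238 = -70$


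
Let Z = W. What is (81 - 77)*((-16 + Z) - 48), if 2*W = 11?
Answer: -234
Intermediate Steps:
W = 11/2 (W = (½)*11 = 11/2 ≈ 5.5000)
Z = 11/2 ≈ 5.5000
(81 - 77)*((-16 + Z) - 48) = (81 - 77)*((-16 + 11/2) - 48) = 4*(-21/2 - 48) = 4*(-117/2) = -234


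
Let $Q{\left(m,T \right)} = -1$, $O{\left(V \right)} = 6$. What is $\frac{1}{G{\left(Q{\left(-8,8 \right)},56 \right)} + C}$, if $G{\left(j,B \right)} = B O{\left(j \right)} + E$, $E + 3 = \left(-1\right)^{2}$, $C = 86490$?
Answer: $\frac{1}{86824} \approx 1.1518 \cdot 10^{-5}$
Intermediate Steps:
$E = -2$ ($E = -3 + \left(-1\right)^{2} = -3 + 1 = -2$)
$G{\left(j,B \right)} = -2 + 6 B$ ($G{\left(j,B \right)} = B 6 - 2 = 6 B - 2 = -2 + 6 B$)
$\frac{1}{G{\left(Q{\left(-8,8 \right)},56 \right)} + C} = \frac{1}{\left(-2 + 6 \cdot 56\right) + 86490} = \frac{1}{\left(-2 + 336\right) + 86490} = \frac{1}{334 + 86490} = \frac{1}{86824}$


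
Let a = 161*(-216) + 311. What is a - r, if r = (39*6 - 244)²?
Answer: -34565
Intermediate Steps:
a = -34465 (a = -34776 + 311 = -34465)
r = 100 (r = (234 - 244)² = (-10)² = 100)
a - r = -34465 - 1*100 = -34465 - 100 = -34565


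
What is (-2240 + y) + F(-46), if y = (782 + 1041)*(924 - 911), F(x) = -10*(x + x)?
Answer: 22379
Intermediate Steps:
F(x) = -20*x
y = 23699 (y = 1823*13 = 23699)
(-2240 + y) + F(-46) = (-2240 + 23699) - 20*(-46) = 21459 + 920 = 22379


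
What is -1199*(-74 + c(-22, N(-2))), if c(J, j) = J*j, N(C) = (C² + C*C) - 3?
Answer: 220616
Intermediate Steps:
N(C) = -3 + 2*C² (N(C) = (C² + C²) - 3 = 2*C² - 3 = -3 + 2*C²)
-1199*(-74 + c(-22, N(-2))) = -1199*(-74 - 22*(-3 + 2*(-2)²)) = -1199*(-74 - 22*(-3 + 2*4)) = -1199*(-74 - 22*(-3 + 8)) = -1199*(-74 - 22*5) = -1199*(-74 - 110) = -1199*(-184) = 220616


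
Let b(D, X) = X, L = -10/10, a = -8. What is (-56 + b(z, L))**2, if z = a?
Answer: 3249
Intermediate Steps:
z = -8
L = -1 (L = -10*1/10 = -1)
(-56 + b(z, L))**2 = (-56 - 1)**2 = (-57)**2 = 3249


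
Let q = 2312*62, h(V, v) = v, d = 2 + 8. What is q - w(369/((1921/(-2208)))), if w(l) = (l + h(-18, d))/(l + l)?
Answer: 116789412917/814752 ≈ 1.4334e+5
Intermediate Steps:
d = 10
w(l) = (10 + l)/(2*l) (w(l) = (l + 10)/(l + l) = (10 + l)/((2*l)) = (10 + l)*(1/(2*l)) = (10 + l)/(2*l))
q = 143344
q - w(369/((1921/(-2208)))) = 143344 - (10 + 369/((1921/(-2208))))/(2*(369/((1921/(-2208))))) = 143344 - (10 + 369/((1921*(-1/2208))))/(2*(369/((1921*(-1/2208))))) = 143344 - (10 + 369/(-1921/2208))/(2*(369/(-1921/2208))) = 143344 - (10 + 369*(-2208/1921))/(2*(369*(-2208/1921))) = 143344 - (10 - 814752/1921)/(2*(-814752/1921)) = 143344 - (-1921)*(-795542)/(2*814752*1921) = 143344 - 1*397771/814752 = 143344 - 397771/814752 = 116789412917/814752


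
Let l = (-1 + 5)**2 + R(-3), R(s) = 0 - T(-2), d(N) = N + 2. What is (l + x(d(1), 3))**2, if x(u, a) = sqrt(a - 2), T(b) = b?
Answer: 361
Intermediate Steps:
d(N) = 2 + N
x(u, a) = sqrt(-2 + a)
R(s) = 2 (R(s) = 0 - 1*(-2) = 0 + 2 = 2)
l = 18 (l = (-1 + 5)**2 + 2 = 4**2 + 2 = 16 + 2 = 18)
(l + x(d(1), 3))**2 = (18 + sqrt(-2 + 3))**2 = (18 + sqrt(1))**2 = (18 + 1)**2 = 19**2 = 361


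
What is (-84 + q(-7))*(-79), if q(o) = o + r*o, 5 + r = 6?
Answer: 7742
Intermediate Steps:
r = 1 (r = -5 + 6 = 1)
q(o) = 2*o (q(o) = o + 1*o = o + o = 2*o)
(-84 + q(-7))*(-79) = (-84 + 2*(-7))*(-79) = (-84 - 14)*(-79) = -98*(-79) = 7742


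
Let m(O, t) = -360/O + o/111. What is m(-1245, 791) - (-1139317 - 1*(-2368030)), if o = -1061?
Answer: -11320218268/9213 ≈ -1.2287e+6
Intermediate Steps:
m(O, t) = -1061/111 - 360/O (m(O, t) = -360/O - 1061/111 = -1061/111 - 360/O)
m(-1245, 791) - (-1139317 - 1*(-2368030)) = (-1061/111 - 360/(-1245)) - (-1139317 - 1*(-2368030)) = (-1061/111 - 360*(-1/1245)) - (-1139317 + 2368030) = (-1061/111 + 24/83) - 1*1228713 = -85399/9213 - 1228713 = -11320218268/9213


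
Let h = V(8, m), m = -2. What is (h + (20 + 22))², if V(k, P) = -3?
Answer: 1521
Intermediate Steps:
h = -3
(h + (20 + 22))² = (-3 + (20 + 22))² = (-3 + 42)² = 39² = 1521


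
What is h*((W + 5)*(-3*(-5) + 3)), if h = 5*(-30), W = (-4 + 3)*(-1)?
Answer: -16200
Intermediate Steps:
W = 1 (W = -1*(-1) = 1)
h = -150
h*((W + 5)*(-3*(-5) + 3)) = -150*(1 + 5)*(-3*(-5) + 3) = -900*(15 + 3) = -900*18 = -150*108 = -16200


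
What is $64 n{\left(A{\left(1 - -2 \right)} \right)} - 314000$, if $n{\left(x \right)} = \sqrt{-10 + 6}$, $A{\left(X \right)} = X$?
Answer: $-314000 + 128 i \approx -3.14 \cdot 10^{5} + 128.0 i$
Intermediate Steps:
$n{\left(x \right)} = 2 i$ ($n{\left(x \right)} = \sqrt{-4} = 2 i$)
$64 n{\left(A{\left(1 - -2 \right)} \right)} - 314000 = 64 \cdot 2 i - 314000 = 128 i - 314000 = -314000 + 128 i$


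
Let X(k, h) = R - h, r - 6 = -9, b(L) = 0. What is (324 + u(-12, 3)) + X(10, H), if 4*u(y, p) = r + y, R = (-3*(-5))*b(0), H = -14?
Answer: 1337/4 ≈ 334.25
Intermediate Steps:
R = 0 (R = -3*(-5)*0 = 15*0 = 0)
r = -3 (r = 6 - 9 = -3)
u(y, p) = -3/4 + y/4 (u(y, p) = (-3 + y)/4 = -3/4 + y/4)
X(k, h) = -h (X(k, h) = 0 - h = -h)
(324 + u(-12, 3)) + X(10, H) = (324 + (-3/4 + (1/4)*(-12))) - 1*(-14) = (324 + (-3/4 - 3)) + 14 = (324 - 15/4) + 14 = 1281/4 + 14 = 1337/4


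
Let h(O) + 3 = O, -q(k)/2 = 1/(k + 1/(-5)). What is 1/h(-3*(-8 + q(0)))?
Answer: -⅑ ≈ -0.11111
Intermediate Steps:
q(k) = -2/(-⅕ + k) (q(k) = -2/(k + 1/(-5)) = -2/(k - ⅕) = -2/(-⅕ + k))
h(O) = -3 + O
1/h(-3*(-8 + q(0))) = 1/(-3 - 3*(-8 - 10/(-1 + 5*0))) = 1/(-3 - 3*(-8 - 10/(-1 + 0))) = 1/(-3 - 3*(-8 - 10/(-1))) = 1/(-3 - 3*(-8 - 10*(-1))) = 1/(-3 - 3*(-8 + 10)) = 1/(-3 - 3*2) = 1/(-3 - 6) = 1/(-9) = -⅑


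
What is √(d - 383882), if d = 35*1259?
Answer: I*√339817 ≈ 582.94*I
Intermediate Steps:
d = 44065
√(d - 383882) = √(44065 - 383882) = √(-339817) = I*√339817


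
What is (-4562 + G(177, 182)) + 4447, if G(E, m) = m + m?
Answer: 249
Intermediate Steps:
G(E, m) = 2*m
(-4562 + G(177, 182)) + 4447 = (-4562 + 2*182) + 4447 = (-4562 + 364) + 4447 = -4198 + 4447 = 249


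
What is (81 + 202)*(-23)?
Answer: -6509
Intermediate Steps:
(81 + 202)*(-23) = 283*(-23) = -6509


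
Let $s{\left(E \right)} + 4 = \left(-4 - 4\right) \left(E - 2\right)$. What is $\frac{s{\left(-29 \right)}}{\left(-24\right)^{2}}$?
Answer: $\frac{61}{144} \approx 0.42361$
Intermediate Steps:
$s{\left(E \right)} = 12 - 8 E$ ($s{\left(E \right)} = -4 + \left(-4 - 4\right) \left(E - 2\right) = -4 - 8 \left(-2 + E\right) = -4 - \left(-16 + 8 E\right) = 12 - 8 E$)
$\frac{s{\left(-29 \right)}}{\left(-24\right)^{2}} = \frac{12 - -232}{\left(-24\right)^{2}} = \frac{12 + 232}{576} = 244 \cdot \frac{1}{576} = \frac{61}{144}$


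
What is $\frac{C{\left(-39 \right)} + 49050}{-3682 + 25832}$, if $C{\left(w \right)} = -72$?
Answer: $\frac{24489}{11075} \approx 2.2112$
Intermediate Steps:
$\frac{C{\left(-39 \right)} + 49050}{-3682 + 25832} = \frac{-72 + 49050}{-3682 + 25832} = \frac{48978}{22150} = 48978 \cdot \frac{1}{22150} = \frac{24489}{11075}$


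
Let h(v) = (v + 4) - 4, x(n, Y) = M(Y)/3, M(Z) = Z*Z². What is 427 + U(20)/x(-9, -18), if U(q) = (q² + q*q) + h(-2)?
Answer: 138215/324 ≈ 426.59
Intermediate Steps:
M(Z) = Z³
x(n, Y) = Y³/3
h(v) = v (h(v) = (4 + v) - 4 = v)
U(q) = -2 + 2*q² (U(q) = (q² + q*q) - 2 = (q² + q²) - 2 = 2*q² - 2 = -2 + 2*q²)
427 + U(20)/x(-9, -18) = 427 + (-2 + 2*20²)/(((⅓)*(-18)³)) = 427 + (-2 + 2*400)/(((⅓)*(-5832))) = 427 + (-2 + 800)/(-1944) = 427 + 798*(-1/1944) = 427 - 133/324 = 138215/324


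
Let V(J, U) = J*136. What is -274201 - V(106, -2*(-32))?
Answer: -288617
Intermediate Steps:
V(J, U) = 136*J
-274201 - V(106, -2*(-32)) = -274201 - 136*106 = -274201 - 1*14416 = -274201 - 14416 = -288617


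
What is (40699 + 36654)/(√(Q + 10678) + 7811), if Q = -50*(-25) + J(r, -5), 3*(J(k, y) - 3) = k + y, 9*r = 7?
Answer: 16313515641/1646994368 - 232059*√966297/1646994368 ≈ 9.7665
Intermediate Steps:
r = 7/9 (r = (⅑)*7 = 7/9 ≈ 0.77778)
J(k, y) = 3 + k/3 + y/3 (J(k, y) = 3 + (k + y)/3 = 3 + (k/3 + y/3) = 3 + k/3 + y/3)
Q = 33793/27 (Q = -50*(-25) + (3 + (⅓)*(7/9) + (⅓)*(-5)) = 1250 + (3 + 7/27 - 5/3) = 1250 + 43/27 = 33793/27 ≈ 1251.6)
(40699 + 36654)/(√(Q + 10678) + 7811) = (40699 + 36654)/(√(33793/27 + 10678) + 7811) = 77353/(√(322099/27) + 7811) = 77353/(√966297/9 + 7811) = 77353/(7811 + √966297/9)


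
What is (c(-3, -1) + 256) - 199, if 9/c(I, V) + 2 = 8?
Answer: 117/2 ≈ 58.500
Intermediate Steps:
c(I, V) = 3/2 (c(I, V) = 9/(-2 + 8) = 9/6 = 9*(1/6) = 3/2)
(c(-3, -1) + 256) - 199 = (3/2 + 256) - 199 = 515/2 - 199 = 117/2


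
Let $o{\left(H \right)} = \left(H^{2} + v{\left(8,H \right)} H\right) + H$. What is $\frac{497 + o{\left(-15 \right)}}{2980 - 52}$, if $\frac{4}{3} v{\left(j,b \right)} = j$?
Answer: $\frac{617}{2928} \approx 0.21072$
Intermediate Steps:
$v{\left(j,b \right)} = \frac{3 j}{4}$
$o{\left(H \right)} = H^{2} + 7 H$ ($o{\left(H \right)} = \left(H^{2} + \frac{3}{4} \cdot 8 H\right) + H = \left(H^{2} + 6 H\right) + H = H^{2} + 7 H$)
$\frac{497 + o{\left(-15 \right)}}{2980 - 52} = \frac{497 - 15 \left(7 - 15\right)}{2980 - 52} = \frac{497 - -120}{2928} = \left(497 + 120\right) \frac{1}{2928} = 617 \cdot \frac{1}{2928} = \frac{617}{2928}$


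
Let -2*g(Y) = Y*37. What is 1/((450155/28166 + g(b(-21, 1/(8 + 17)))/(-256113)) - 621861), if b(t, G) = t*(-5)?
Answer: -1202279793/747631690144778 ≈ -1.6081e-6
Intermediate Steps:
b(t, G) = -5*t
g(Y) = -37*Y/2 (g(Y) = -Y*37/2 = -37*Y/2)
1/((450155/28166 + g(b(-21, 1/(8 + 17)))/(-256113)) - 621861) = 1/((450155/28166 - (-185)*(-21)/2/(-256113)) - 621861) = 1/((450155*(1/28166) - 37/2*105*(-1/256113)) - 621861) = 1/((450155/28166 - 3885/2*(-1/256113)) - 621861) = 1/((450155/28166 + 1295/170742) - 621861) = 1/(19224209995/1202279793 - 621861) = 1/(-747631690144778/1202279793) = -1202279793/747631690144778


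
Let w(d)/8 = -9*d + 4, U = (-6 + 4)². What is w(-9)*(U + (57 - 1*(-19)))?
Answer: 54400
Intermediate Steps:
U = 4 (U = (-2)² = 4)
w(d) = 32 - 72*d (w(d) = 8*(-9*d + 4) = 8*(4 - 9*d) = 32 - 72*d)
w(-9)*(U + (57 - 1*(-19))) = (32 - 72*(-9))*(4 + (57 - 1*(-19))) = (32 + 648)*(4 + (57 + 19)) = 680*(4 + 76) = 680*80 = 54400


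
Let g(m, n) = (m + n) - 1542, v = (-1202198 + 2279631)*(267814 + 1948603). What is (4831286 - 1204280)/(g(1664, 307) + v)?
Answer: 1813503/1194020408995 ≈ 1.5188e-6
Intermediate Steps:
v = 2388040817561 (v = 1077433*2216417 = 2388040817561)
g(m, n) = -1542 + m + n
(4831286 - 1204280)/(g(1664, 307) + v) = (4831286 - 1204280)/((-1542 + 1664 + 307) + 2388040817561) = 3627006/(429 + 2388040817561) = 3627006/2388040817990 = 3627006*(1/2388040817990) = 1813503/1194020408995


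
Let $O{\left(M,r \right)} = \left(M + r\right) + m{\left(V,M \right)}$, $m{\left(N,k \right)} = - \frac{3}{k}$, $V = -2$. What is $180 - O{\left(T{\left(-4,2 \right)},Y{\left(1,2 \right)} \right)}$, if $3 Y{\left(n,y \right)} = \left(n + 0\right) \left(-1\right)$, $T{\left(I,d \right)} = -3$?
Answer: $\frac{547}{3} \approx 182.33$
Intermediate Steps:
$Y{\left(n,y \right)} = - \frac{n}{3}$ ($Y{\left(n,y \right)} = \frac{\left(n + 0\right) \left(-1\right)}{3} = \frac{n \left(-1\right)}{3} = \frac{\left(-1\right) n}{3} = - \frac{n}{3}$)
$O{\left(M,r \right)} = M + r - \frac{3}{M}$ ($O{\left(M,r \right)} = \left(M + r\right) - \frac{3}{M} = M + r - \frac{3}{M}$)
$180 - O{\left(T{\left(-4,2 \right)},Y{\left(1,2 \right)} \right)} = 180 - \left(-3 - \frac{1}{3} - \frac{3}{-3}\right) = 180 - \left(-3 - \frac{1}{3} - -1\right) = 180 - \left(-3 - \frac{1}{3} + 1\right) = 180 - - \frac{7}{3} = 180 + \frac{7}{3} = \frac{547}{3}$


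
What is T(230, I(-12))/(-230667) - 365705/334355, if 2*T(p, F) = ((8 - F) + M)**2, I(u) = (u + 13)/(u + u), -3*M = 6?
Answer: -19437045696919/17769522766464 ≈ -1.0938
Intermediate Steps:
M = -2 (M = -1/3*6 = -2)
I(u) = (13 + u)/(2*u) (I(u) = (13 + u)/((2*u)) = (13 + u)*(1/(2*u)) = (13 + u)/(2*u))
T(p, F) = (6 - F)**2/2 (T(p, F) = ((8 - F) - 2)**2/2 = (6 - F)**2/2)
T(230, I(-12))/(-230667) - 365705/334355 = ((-6 + (1/2)*(13 - 12)/(-12))**2/2)/(-230667) - 365705/334355 = ((-6 + (1/2)*(-1/12)*1)**2/2)*(-1/230667) - 365705*1/334355 = ((-6 - 1/24)**2/2)*(-1/230667) - 73141/66871 = ((-145/24)**2/2)*(-1/230667) - 73141/66871 = ((1/2)*(21025/576))*(-1/230667) - 73141/66871 = (21025/1152)*(-1/230667) - 73141/66871 = -21025/265728384 - 73141/66871 = -19437045696919/17769522766464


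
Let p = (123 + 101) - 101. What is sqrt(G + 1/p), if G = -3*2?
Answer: I*sqrt(90651)/123 ≈ 2.4478*I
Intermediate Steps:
G = -6
p = 123 (p = 224 - 101 = 123)
sqrt(G + 1/p) = sqrt(-6 + 1/123) = sqrt(-737/123) = I*sqrt(90651)/123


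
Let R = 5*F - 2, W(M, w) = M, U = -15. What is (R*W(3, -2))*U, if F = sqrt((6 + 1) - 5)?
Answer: 90 - 225*sqrt(2) ≈ -228.20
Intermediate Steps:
F = sqrt(2) (F = sqrt(7 - 5) = sqrt(2) ≈ 1.4142)
R = -2 + 5*sqrt(2) (R = 5*sqrt(2) - 2 = -2 + 5*sqrt(2) ≈ 5.0711)
(R*W(3, -2))*U = ((-2 + 5*sqrt(2))*3)*(-15) = (-6 + 15*sqrt(2))*(-15) = 90 - 225*sqrt(2)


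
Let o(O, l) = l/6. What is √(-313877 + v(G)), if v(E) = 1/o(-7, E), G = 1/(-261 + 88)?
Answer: I*√314915 ≈ 561.17*I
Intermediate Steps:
o(O, l) = l/6 (o(O, l) = l*(⅙) = l/6)
G = -1/173 (G = 1/(-173) = -1/173 ≈ -0.0057803)
v(E) = 6/E (v(E) = 1/(E/6) = 6/E)
√(-313877 + v(G)) = √(-313877 + 6/(-1/173)) = √(-313877 + 6*(-173)) = √(-313877 - 1038) = √(-314915) = I*√314915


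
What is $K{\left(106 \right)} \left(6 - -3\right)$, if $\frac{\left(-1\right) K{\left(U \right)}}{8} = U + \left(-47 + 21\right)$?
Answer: $-5760$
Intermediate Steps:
$K{\left(U \right)} = 208 - 8 U$ ($K{\left(U \right)} = - 8 \left(U + \left(-47 + 21\right)\right) = - 8 \left(U - 26\right) = - 8 \left(-26 + U\right) = 208 - 8 U$)
$K{\left(106 \right)} \left(6 - -3\right) = \left(208 - 848\right) \left(6 - -3\right) = \left(208 - 848\right) \left(6 + 3\right) = \left(-640\right) 9 = -5760$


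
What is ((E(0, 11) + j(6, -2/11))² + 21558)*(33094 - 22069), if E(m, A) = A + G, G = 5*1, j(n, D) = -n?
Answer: 238779450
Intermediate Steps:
G = 5
E(m, A) = 5 + A (E(m, A) = A + 5 = 5 + A)
((E(0, 11) + j(6, -2/11))² + 21558)*(33094 - 22069) = (((5 + 11) - 1*6)² + 21558)*(33094 - 22069) = ((16 - 6)² + 21558)*11025 = (10² + 21558)*11025 = (100 + 21558)*11025 = 21658*11025 = 238779450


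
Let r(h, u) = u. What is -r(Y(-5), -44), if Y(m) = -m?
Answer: 44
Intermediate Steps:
-r(Y(-5), -44) = -1*(-44) = 44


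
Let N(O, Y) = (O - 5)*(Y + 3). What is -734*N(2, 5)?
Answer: 17616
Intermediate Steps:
N(O, Y) = (-5 + O)*(3 + Y)
-734*N(2, 5) = -734*(-15 - 5*5 + 3*2 + 2*5) = -734*(-15 - 25 + 6 + 10) = -734*(-24) = 17616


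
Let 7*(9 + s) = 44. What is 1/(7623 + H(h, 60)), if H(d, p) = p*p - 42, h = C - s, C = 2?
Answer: 1/11181 ≈ 8.9437e-5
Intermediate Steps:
s = -19/7 (s = -9 + (⅐)*44 = -9 + 44/7 = -19/7 ≈ -2.7143)
h = 33/7 (h = 2 - 1*(-19/7) = 2 + 19/7 = 33/7 ≈ 4.7143)
H(d, p) = -42 + p² (H(d, p) = p² - 42 = -42 + p²)
1/(7623 + H(h, 60)) = 1/(7623 + (-42 + 60²)) = 1/(7623 + (-42 + 3600)) = 1/(7623 + 3558) = 1/11181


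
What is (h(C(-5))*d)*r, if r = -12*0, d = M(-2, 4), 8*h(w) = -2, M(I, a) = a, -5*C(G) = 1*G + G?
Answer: 0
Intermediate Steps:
C(G) = -2*G/5 (C(G) = -(1*G + G)/5 = -(G + G)/5 = -2*G/5)
h(w) = -¼ (h(w) = (⅛)*(-2) = -¼)
d = 4
r = 0
(h(C(-5))*d)*r = -¼*4*0 = -1*0 = 0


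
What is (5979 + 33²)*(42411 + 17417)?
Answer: 422864304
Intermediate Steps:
(5979 + 33²)*(42411 + 17417) = (5979 + 1089)*59828 = 7068*59828 = 422864304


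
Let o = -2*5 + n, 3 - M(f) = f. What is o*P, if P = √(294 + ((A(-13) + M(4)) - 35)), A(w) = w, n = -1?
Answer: -77*√5 ≈ -172.18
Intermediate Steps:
M(f) = 3 - f
P = 7*√5 (P = √(294 + ((-13 + (3 - 1*4)) - 35)) = √(294 + ((-13 + (3 - 4)) - 35)) = √(294 + ((-13 - 1) - 35)) = √(294 + (-14 - 35)) = √(294 - 49) = √245 = 7*√5 ≈ 15.652)
o = -11 (o = -2*5 - 1 = -10 - 1 = -11)
o*P = -77*√5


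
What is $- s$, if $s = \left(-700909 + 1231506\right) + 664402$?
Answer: $-1194999$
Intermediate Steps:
$s = 1194999$ ($s = 530597 + 664402 = 1194999$)
$- s = \left(-1\right) 1194999 = -1194999$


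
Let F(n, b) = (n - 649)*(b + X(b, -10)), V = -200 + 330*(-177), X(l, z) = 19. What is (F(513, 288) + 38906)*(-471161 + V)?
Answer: 1507728266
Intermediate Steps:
V = -58610 (V = -200 - 58410 = -58610)
F(n, b) = (-649 + n)*(19 + b) (F(n, b) = (n - 649)*(b + 19) = (-649 + n)*(19 + b))
(F(513, 288) + 38906)*(-471161 + V) = ((-12331 - 649*288 + 19*513 + 288*513) + 38906)*(-471161 - 58610) = ((-12331 - 186912 + 9747 + 147744) + 38906)*(-529771) = (-41752 + 38906)*(-529771) = -2846*(-529771) = 1507728266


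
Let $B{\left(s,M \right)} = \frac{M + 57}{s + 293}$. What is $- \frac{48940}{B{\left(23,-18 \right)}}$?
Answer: $- \frac{15465040}{39} \approx -3.9654 \cdot 10^{5}$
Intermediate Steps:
$B{\left(s,M \right)} = \frac{57 + M}{293 + s}$
$- \frac{48940}{B{\left(23,-18 \right)}} = - \frac{48940}{\frac{1}{293 + 23} \left(57 - 18\right)} = - \frac{48940}{\frac{1}{316} \cdot 39} = - \frac{48940}{\frac{39}{316}} = \left(-48940\right) \frac{316}{39} = - \frac{15465040}{39}$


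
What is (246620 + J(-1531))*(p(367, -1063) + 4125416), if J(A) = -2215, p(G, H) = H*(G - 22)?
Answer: 918640429805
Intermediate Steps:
p(G, H) = H*(-22 + G)
(246620 + J(-1531))*(p(367, -1063) + 4125416) = (246620 - 2215)*(-1063*(-22 + 367) + 4125416) = 244405*(-1063*345 + 4125416) = 244405*(-366735 + 4125416) = 244405*3758681 = 918640429805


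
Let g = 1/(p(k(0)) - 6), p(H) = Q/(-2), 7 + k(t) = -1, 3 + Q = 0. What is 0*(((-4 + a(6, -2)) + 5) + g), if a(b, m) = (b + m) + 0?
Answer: 0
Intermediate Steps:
Q = -3 (Q = -3 + 0 = -3)
k(t) = -8 (k(t) = -7 - 1 = -8)
p(H) = 3/2 (p(H) = -3/(-2) = -3*(-½) = 3/2)
g = -2/9 (g = 1/(3/2 - 6) = 1/(-9/2) = -2/9 ≈ -0.22222)
a(b, m) = b + m
0*(((-4 + a(6, -2)) + 5) + g) = 0*(((-4 + (6 - 2)) + 5) - 2/9) = 0*(((-4 + 4) + 5) - 2/9) = 0*((0 + 5) - 2/9) = 0*(5 - 2/9) = 0*(43/9) = 0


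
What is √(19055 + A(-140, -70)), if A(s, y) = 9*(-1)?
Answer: √19046 ≈ 138.01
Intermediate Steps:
A(s, y) = -9
√(19055 + A(-140, -70)) = √(19055 - 9) = √19046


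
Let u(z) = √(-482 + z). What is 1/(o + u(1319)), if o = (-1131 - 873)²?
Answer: 446224/1792042723491 - √93/5376128170473 ≈ 2.4900e-7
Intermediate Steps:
o = 4016016 (o = (-2004)² = 4016016)
1/(o + u(1319)) = 1/(4016016 + √(-482 + 1319)) = 1/(4016016 + √837) = 1/(4016016 + 3*√93)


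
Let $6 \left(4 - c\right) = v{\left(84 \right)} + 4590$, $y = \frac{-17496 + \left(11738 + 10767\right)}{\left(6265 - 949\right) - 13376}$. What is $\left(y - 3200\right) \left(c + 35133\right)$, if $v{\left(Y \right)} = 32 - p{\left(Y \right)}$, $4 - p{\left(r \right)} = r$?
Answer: $- \frac{44310662459}{403} \approx -1.0995 \cdot 10^{8}$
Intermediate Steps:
$p{\left(r \right)} = 4 - r$
$v{\left(Y \right)} = 28 + Y$ ($v{\left(Y \right)} = 32 - \left(4 - Y\right) = 32 + \left(-4 + Y\right) = 28 + Y$)
$y = - \frac{5009}{8060}$ ($y = \frac{-17496 + 22505}{5316 - 13376} = \frac{5009}{-8060} = 5009 \left(- \frac{1}{8060}\right) = - \frac{5009}{8060} \approx -0.62146$)
$c = - \frac{2339}{3}$ ($c = 4 - \frac{\left(28 + 84\right) + 4590}{6} = 4 - \frac{112 + 4590}{6} = 4 - \frac{2351}{3} = - \frac{2339}{3} \approx -779.67$)
$\left(y - 3200\right) \left(c + 35133\right) = \left(- \frac{5009}{8060} - 3200\right) \left(- \frac{2339}{3} + 35133\right) = \left(- \frac{25797009}{8060}\right) \frac{103060}{3} = - \frac{44310662459}{403}$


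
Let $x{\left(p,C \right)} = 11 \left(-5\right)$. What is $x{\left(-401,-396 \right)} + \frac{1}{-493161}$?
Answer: $- \frac{27123856}{493161} \approx -55.0$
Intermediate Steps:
$x{\left(p,C \right)} = -55$
$x{\left(-401,-396 \right)} + \frac{1}{-493161} = -55 + \frac{1}{-493161} = -55 - \frac{1}{493161} = - \frac{27123856}{493161}$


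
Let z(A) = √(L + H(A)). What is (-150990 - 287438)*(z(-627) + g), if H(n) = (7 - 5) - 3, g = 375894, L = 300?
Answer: -164802454632 - 438428*√299 ≈ -1.6481e+11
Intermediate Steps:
H(n) = -1 (H(n) = 2 - 3 = -1)
z(A) = √299 (z(A) = √(300 - 1) = √299)
(-150990 - 287438)*(z(-627) + g) = (-150990 - 287438)*(√299 + 375894) = -438428*(375894 + √299) = -164802454632 - 438428*√299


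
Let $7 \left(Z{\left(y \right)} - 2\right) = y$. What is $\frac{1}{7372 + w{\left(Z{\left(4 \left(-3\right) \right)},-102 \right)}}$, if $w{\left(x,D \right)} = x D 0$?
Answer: $\frac{1}{7372} \approx 0.00013565$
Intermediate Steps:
$Z{\left(y \right)} = 2 + \frac{y}{7}$
$w{\left(x,D \right)} = 0$ ($w{\left(x,D \right)} = D x 0 = 0$)
$\frac{1}{7372 + w{\left(Z{\left(4 \left(-3\right) \right)},-102 \right)}} = \frac{1}{7372 + 0} = \frac{1}{7372}$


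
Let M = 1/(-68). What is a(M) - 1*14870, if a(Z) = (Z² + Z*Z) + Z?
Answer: -34379473/2312 ≈ -14870.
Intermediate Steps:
M = -1/68 ≈ -0.014706
a(Z) = Z + 2*Z² (a(Z) = (Z² + Z²) + Z = 2*Z² + Z = Z + 2*Z²)
a(M) - 1*14870 = -(1 + 2*(-1/68))/68 - 1*14870 = -(1 - 1/34)/68 - 14870 = -1/68*33/34 - 14870 = -33/2312 - 14870 = -34379473/2312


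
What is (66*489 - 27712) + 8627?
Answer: 13189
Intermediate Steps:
(66*489 - 27712) + 8627 = (32274 - 27712) + 8627 = 4562 + 8627 = 13189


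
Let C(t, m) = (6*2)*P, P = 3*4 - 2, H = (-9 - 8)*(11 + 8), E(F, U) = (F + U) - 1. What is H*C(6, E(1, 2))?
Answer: -38760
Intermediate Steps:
E(F, U) = -1 + F + U
H = -323 (H = -17*19 = -323)
P = 10 (P = 12 - 2 = 10)
C(t, m) = 120 (C(t, m) = (6*2)*10 = 12*10 = 120)
H*C(6, E(1, 2)) = -323*120 = -38760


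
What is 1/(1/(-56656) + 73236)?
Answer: 56656/4149258815 ≈ 1.3654e-5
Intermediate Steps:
1/(1/(-56656) + 73236) = 1/(-1/56656 + 73236) = 1/(4149258815/56656) = 56656/4149258815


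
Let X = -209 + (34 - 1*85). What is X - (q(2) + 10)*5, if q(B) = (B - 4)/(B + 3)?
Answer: -308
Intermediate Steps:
X = -260 (X = -209 + (34 - 85) = -209 - 51 = -260)
q(B) = (-4 + B)/(3 + B)
X - (q(2) + 10)*5 = -260 - ((-4 + 2)/(3 + 2) + 10)*5 = -260 - (-2/5 + 10)*5 = -260 - 48*5/5 = -260 - 1*48 = -260 - 48 = -308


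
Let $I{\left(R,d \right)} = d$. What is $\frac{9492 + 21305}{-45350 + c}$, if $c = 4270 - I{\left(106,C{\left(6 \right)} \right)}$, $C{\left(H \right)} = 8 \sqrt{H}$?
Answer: $- \frac{158142595}{210945752} + \frac{30797 \sqrt{6}}{210945752} \approx -0.74933$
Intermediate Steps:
$c = 4270 - 8 \sqrt{6} \approx 4250.4$
$\frac{9492 + 21305}{-45350 + c} = \frac{9492 + 21305}{-45350 + \left(4270 - 8 \sqrt{6}\right)} = \frac{30797}{-41080 - 8 \sqrt{6}}$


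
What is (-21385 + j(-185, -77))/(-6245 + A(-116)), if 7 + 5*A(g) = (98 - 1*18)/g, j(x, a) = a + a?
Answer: 3123155/905748 ≈ 3.4482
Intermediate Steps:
j(x, a) = 2*a
A(g) = -7/5 + 16/g (A(g) = -7/5 + ((98 - 1*18)/g)/5 = -7/5 + ((98 - 18)/g)/5 = -7/5 + (80/g)/5 = -7/5 + 16/g)
(-21385 + j(-185, -77))/(-6245 + A(-116)) = (-21385 + 2*(-77))/(-6245 + (-7/5 + 16/(-116))) = (-21385 - 154)/(-6245 + (-7/5 + 16*(-1/116))) = -21539/(-6245 + (-7/5 - 4/29)) = -21539/(-6245 - 223/145) = -21539/(-905748/145) = -21539*(-145/905748) = 3123155/905748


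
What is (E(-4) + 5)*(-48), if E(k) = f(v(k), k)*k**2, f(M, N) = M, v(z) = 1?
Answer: -1008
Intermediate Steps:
E(k) = k**2 (E(k) = 1*k**2 = k**2)
(E(-4) + 5)*(-48) = ((-4)**2 + 5)*(-48) = (16 + 5)*(-48) = 21*(-48) = -1008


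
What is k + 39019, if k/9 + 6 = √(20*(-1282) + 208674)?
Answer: 38965 + 207*√346 ≈ 42815.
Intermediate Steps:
k = -54 + 207*√346 (k = -54 + 9*√(20*(-1282) + 208674) = -54 + 9*√(-25640 + 208674) = -54 + 9*√183034 = -54 + 9*(23*√346) = -54 + 207*√346 ≈ 3796.4)
k + 39019 = (-54 + 207*√346) + 39019 = 38965 + 207*√346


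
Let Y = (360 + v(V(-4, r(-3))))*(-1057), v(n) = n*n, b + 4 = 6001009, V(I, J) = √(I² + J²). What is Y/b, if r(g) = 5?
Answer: -423857/6001005 ≈ -0.070631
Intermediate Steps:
b = 6001005 (b = -4 + 6001009 = 6001005)
v(n) = n²
Y = -423857 (Y = (360 + (√((-4)² + 5²))²)*(-1057) = (360 + (√(16 + 25))²)*(-1057) = (360 + (√41)²)*(-1057) = (360 + 41)*(-1057) = 401*(-1057) = -423857)
Y/b = -423857/6001005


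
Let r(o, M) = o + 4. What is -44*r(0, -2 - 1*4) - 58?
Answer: -234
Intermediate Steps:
r(o, M) = 4 + o
-44*r(0, -2 - 1*4) - 58 = -44*(4 + 0) - 58 = -44*4 - 58 = -176 - 58 = -234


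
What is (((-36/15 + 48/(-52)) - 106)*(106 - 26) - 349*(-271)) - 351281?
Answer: -3450822/13 ≈ -2.6545e+5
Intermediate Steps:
(((-36/15 + 48/(-52)) - 106)*(106 - 26) - 349*(-271)) - 351281 = (((-36*1/15 + 48*(-1/52)) - 106)*80 + 94579) - 351281 = (((-12/5 - 12/13) - 106)*80 + 94579) - 351281 = ((-216/65 - 106)*80 + 94579) - 351281 = (-7106/65*80 + 94579) - 351281 = (-113696/13 + 94579) - 351281 = 1115831/13 - 351281 = -3450822/13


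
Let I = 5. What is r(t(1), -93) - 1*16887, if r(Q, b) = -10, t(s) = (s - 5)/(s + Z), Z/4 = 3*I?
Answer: -16897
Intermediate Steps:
Z = 60 (Z = 4*(3*5) = 4*15 = 60)
t(s) = (-5 + s)/(60 + s) (t(s) = (s - 5)/(s + 60) = (-5 + s)/(60 + s))
r(t(1), -93) - 1*16887 = -10 - 1*16887 = -10 - 16887 = -16897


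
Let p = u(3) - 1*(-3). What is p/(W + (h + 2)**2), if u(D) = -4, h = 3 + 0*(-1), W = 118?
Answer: -1/143 ≈ -0.0069930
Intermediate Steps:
h = 3 (h = 3 + 0 = 3)
p = -1 (p = -4 - 1*(-3) = -4 + 3 = -1)
p/(W + (h + 2)**2) = -1/(118 + (3 + 2)**2) = -1/(118 + 5**2) = -1/(118 + 25) = -1/143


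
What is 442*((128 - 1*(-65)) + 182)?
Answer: 165750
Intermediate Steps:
442*((128 - 1*(-65)) + 182) = 442*((128 + 65) + 182) = 442*(193 + 182) = 442*375 = 165750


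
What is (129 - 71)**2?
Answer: 3364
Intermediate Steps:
(129 - 71)**2 = 58**2 = 3364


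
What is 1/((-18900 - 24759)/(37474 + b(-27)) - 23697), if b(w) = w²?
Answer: -3473/82303650 ≈ -4.2197e-5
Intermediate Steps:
1/((-18900 - 24759)/(37474 + b(-27)) - 23697) = 1/((-18900 - 24759)/(37474 + (-27)²) - 23697) = 1/(-43659/(37474 + 729) - 23697) = 1/(-43659/38203 - 23697) = 1/(-43659*1/38203 - 23697) = 1/(-3969/3473 - 23697) = 1/(-82303650/3473) = -3473/82303650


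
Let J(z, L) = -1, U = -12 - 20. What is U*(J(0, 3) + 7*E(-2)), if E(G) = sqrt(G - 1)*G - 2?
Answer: 480 + 448*I*sqrt(3) ≈ 480.0 + 775.96*I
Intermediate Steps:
U = -32
E(G) = -2 + G*sqrt(-1 + G) (E(G) = sqrt(-1 + G)*G - 2 = G*sqrt(-1 + G) - 2 = -2 + G*sqrt(-1 + G))
U*(J(0, 3) + 7*E(-2)) = -32*(-1 + 7*(-2 - 2*sqrt(-1 - 2))) = -32*(-1 + 7*(-2 - 2*I*sqrt(3))) = -32*(-1 + (-14 - 14*I*sqrt(3))) = -32*(-15 - 14*I*sqrt(3)) = 480 + 448*I*sqrt(3)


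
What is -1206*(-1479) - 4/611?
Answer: 1089824810/611 ≈ 1.7837e+6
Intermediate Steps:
-1206*(-1479) - 4/611 = 1783674 - 4*1/611 = 1783674 - 4/611 = 1089824810/611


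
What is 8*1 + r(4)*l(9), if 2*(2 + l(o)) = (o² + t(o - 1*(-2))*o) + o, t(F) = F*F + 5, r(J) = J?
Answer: 2448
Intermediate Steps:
t(F) = 5 + F² (t(F) = F² + 5 = 5 + F²)
l(o) = -2 + o/2 + o²/2 + o*(5 + (2 + o)²)/2 (l(o) = -2 + ((o² + (5 + (o - 1*(-2))²)*o) + o)/2 = -2 + ((o² + (5 + (o + 2)²)*o) + o)/2 = -2 + ((o² + (5 + (2 + o)²)*o) + o)/2 = -2 + ((o² + o*(5 + (2 + o)²)) + o)/2 = -2 + (o + o² + o*(5 + (2 + o)²))/2 = -2 + (o/2 + o²/2 + o*(5 + (2 + o)²)/2) = -2 + o/2 + o²/2 + o*(5 + (2 + o)²)/2)
8*1 + r(4)*l(9) = 8*1 + 4*(-2 + (½)*9³ + 5*9 + (5/2)*9²) = 8 + 4*(-2 + (½)*729 + 45 + (5/2)*81) = 8 + 4*(-2 + 729/2 + 45 + 405/2) = 8 + 4*610 = 8 + 2440 = 2448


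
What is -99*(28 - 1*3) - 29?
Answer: -2504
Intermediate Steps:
-99*(28 - 1*3) - 29 = -99*(28 - 3) - 29 = -99*25 - 29 = -2475 - 29 = -2504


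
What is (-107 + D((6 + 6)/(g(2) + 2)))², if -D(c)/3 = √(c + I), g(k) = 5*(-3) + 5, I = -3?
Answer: 22817/2 + 963*I*√2 ≈ 11409.0 + 1361.9*I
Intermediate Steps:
g(k) = -10 (g(k) = -15 + 5 = -10)
D(c) = -3*√(-3 + c) (D(c) = -3*√(c - 3) = -3*√(-3 + c))
(-107 + D((6 + 6)/(g(2) + 2)))² = (-107 - 3*√(-3 + (6 + 6)/(-10 + 2)))² = (-107 - 3*√(-3 + 12/(-8)))² = (-107 - 3*√(-3 + 12*(-⅛)))² = (-107 - 3*√(-3 - 3/2))² = (-107 - 9*I*√2/2)²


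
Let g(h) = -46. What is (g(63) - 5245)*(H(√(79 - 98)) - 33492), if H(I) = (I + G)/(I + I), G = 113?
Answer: 354407053/2 + 597883*I*√19/38 ≈ 1.772e+8 + 68582.0*I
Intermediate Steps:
H(I) = (113 + I)/(2*I) (H(I) = (I + 113)/(I + I) = (113 + I)/((2*I)) = (113 + I)*(1/(2*I)) = (113 + I)/(2*I))
(g(63) - 5245)*(H(√(79 - 98)) - 33492) = (-46 - 5245)*((113 + √(79 - 98))/(2*(√(79 - 98))) - 33492) = -5291*((113 + √(-19))/(2*(√(-19))) - 33492) = -5291*((113 + I*√19)/(2*((I*√19))) - 33492) = -5291*((-I*√19/19)*(113 + I*√19)/2 - 33492) = -5291*(-I*√19*(113 + I*√19)/38 - 33492) = -5291*(-33492 - I*√19*(113 + I*√19)/38) = 177206172 + 5291*I*√19*(113 + I*√19)/38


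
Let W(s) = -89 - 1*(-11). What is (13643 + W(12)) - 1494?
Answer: 12071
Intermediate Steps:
W(s) = -78 (W(s) = -89 + 11 = -78)
(13643 + W(12)) - 1494 = (13643 - 78) - 1494 = 13565 - 1494 = 12071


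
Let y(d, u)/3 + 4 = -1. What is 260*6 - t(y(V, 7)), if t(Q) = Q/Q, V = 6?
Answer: 1559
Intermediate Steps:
y(d, u) = -15 (y(d, u) = -12 + 3*(-1) = -12 - 3 = -15)
t(Q) = 1
260*6 - t(y(V, 7)) = 260*6 - 1*1 = 1560 - 1 = 1559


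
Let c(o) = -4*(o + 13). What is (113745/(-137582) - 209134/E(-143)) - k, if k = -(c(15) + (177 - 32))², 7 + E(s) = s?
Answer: 25615015969/10318650 ≈ 2482.4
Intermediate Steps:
c(o) = -52 - 4*o (c(o) = -4*(13 + o) = -52 - 4*o)
E(s) = -7 + s
k = -1089 (k = -((-52 - 4*15) + (177 - 32))² = -((-52 - 60) + 145)² = -(-112 + 145)² = -1*33² = -1*1089 = -1089)
(113745/(-137582) - 209134/E(-143)) - k = (113745/(-137582) - 209134/(-7 - 143)) - 1*(-1089) = (113745*(-1/137582) - 209134/(-150)) + 1089 = (-113745/137582 - 209134*(-1/150)) + 1089 = (-113745/137582 + 104567/75) + 1089 = 14378006119/10318650 + 1089 = 25615015969/10318650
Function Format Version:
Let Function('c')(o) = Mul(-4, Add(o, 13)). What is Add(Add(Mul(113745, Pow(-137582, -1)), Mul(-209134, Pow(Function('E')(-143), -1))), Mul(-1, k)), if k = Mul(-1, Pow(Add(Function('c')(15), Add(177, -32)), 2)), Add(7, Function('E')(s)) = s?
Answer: Rational(25615015969, 10318650) ≈ 2482.4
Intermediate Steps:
Function('c')(o) = Add(-52, Mul(-4, o)) (Function('c')(o) = Mul(-4, Add(13, o)) = Add(-52, Mul(-4, o)))
Function('E')(s) = Add(-7, s)
k = -1089 (k = Mul(-1, Pow(Add(Add(-52, Mul(-4, 15)), Add(177, -32)), 2)) = Mul(-1, Pow(Add(Add(-52, -60), 145), 2)) = Mul(-1, Pow(Add(-112, 145), 2)) = Mul(-1, Pow(33, 2)) = Mul(-1, 1089) = -1089)
Add(Add(Mul(113745, Pow(-137582, -1)), Mul(-209134, Pow(Function('E')(-143), -1))), Mul(-1, k)) = Add(Add(Mul(113745, Pow(-137582, -1)), Mul(-209134, Pow(Add(-7, -143), -1))), Mul(-1, -1089)) = Add(Add(Mul(113745, Rational(-1, 137582)), Mul(-209134, Pow(-150, -1))), 1089) = Add(Add(Rational(-113745, 137582), Mul(-209134, Rational(-1, 150))), 1089) = Add(Add(Rational(-113745, 137582), Rational(104567, 75)), 1089) = Add(Rational(14378006119, 10318650), 1089) = Rational(25615015969, 10318650)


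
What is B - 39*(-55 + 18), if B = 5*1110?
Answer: 6993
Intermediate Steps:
B = 5550
B - 39*(-55 + 18) = 5550 - 39*(-55 + 18) = 5550 - 39*(-37) = 5550 - 1*(-1443) = 5550 + 1443 = 6993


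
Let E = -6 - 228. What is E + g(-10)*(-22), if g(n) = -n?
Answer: -454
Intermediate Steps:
E = -234
E + g(-10)*(-22) = -234 - 1*(-10)*(-22) = -234 + 10*(-22) = -234 - 220 = -454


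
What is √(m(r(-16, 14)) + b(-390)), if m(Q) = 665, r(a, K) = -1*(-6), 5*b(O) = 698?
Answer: 3*√2235/5 ≈ 28.365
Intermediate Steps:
b(O) = 698/5 (b(O) = (⅕)*698 = 698/5)
r(a, K) = 6
√(m(r(-16, 14)) + b(-390)) = √(665 + 698/5) = √(4023/5) = 3*√2235/5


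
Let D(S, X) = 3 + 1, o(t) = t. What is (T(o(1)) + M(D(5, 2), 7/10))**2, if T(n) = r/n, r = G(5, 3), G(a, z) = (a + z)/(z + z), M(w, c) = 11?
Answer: 1369/9 ≈ 152.11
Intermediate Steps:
D(S, X) = 4
G(a, z) = (a + z)/(2*z) (G(a, z) = (a + z)/((2*z)) = (a + z)*(1/(2*z)) = (a + z)/(2*z))
r = 4/3 (r = (1/2)*(5 + 3)/3 = (1/2)*(1/3)*8 = 4/3 ≈ 1.3333)
T(n) = 4/(3*n)
(T(o(1)) + M(D(5, 2), 7/10))**2 = ((4/3)/1 + 11)**2 = ((4/3)*1 + 11)**2 = (4/3 + 11)**2 = (37/3)**2 = 1369/9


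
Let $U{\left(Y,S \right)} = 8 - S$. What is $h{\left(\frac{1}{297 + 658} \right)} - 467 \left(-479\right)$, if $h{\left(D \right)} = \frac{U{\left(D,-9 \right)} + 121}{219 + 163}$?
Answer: $\frac{42725432}{191} \approx 2.2369 \cdot 10^{5}$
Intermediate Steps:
$h{\left(D \right)} = \frac{69}{191}$ ($h{\left(D \right)} = \frac{\left(8 - -9\right) + 121}{219 + 163} = \frac{\left(8 + 9\right) + 121}{382} = \left(17 + 121\right) \frac{1}{382} = 138 \cdot \frac{1}{382} = \frac{69}{191}$)
$h{\left(\frac{1}{297 + 658} \right)} - 467 \left(-479\right) = \frac{69}{191} - 467 \left(-479\right) = \frac{69}{191} - -223693 = \frac{69}{191} + 223693 = \frac{42725432}{191}$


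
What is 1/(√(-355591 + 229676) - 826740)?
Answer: -165348/136699830703 - I*√125915/683499153515 ≈ -1.2096e-6 - 5.1916e-10*I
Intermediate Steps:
1/(√(-355591 + 229676) - 826740) = 1/(√(-125915) - 826740) = 1/(I*√125915 - 826740) = 1/(-826740 + I*√125915)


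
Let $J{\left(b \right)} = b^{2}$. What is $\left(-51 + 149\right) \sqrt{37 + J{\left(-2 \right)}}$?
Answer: $98 \sqrt{41} \approx 627.51$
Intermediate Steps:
$\left(-51 + 149\right) \sqrt{37 + J{\left(-2 \right)}} = \left(-51 + 149\right) \sqrt{37 + \left(-2\right)^{2}} = 98 \sqrt{37 + 4} = 98 \sqrt{41}$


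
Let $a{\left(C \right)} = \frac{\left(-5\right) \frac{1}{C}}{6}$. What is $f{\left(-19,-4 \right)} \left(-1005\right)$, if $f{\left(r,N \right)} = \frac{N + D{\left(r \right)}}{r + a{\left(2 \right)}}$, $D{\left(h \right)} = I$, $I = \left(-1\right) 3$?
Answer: $- \frac{84420}{233} \approx -362.32$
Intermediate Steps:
$I = -3$
$D{\left(h \right)} = -3$
$a{\left(C \right)} = - \frac{5}{6 C}$ ($a{\left(C \right)} = - \frac{5}{C} \frac{1}{6} = - \frac{5}{6 C}$)
$f{\left(r,N \right)} = \frac{-3 + N}{- \frac{5}{12} + r}$ ($f{\left(r,N \right)} = \frac{N - 3}{r - \frac{5}{6 \cdot 2}} = \frac{-3 + N}{r - \frac{5}{12}} = \frac{-3 + N}{- \frac{5}{12} + r}$)
$f{\left(-19,-4 \right)} \left(-1005\right) = \frac{12 \left(-3 - 4\right)}{-5 + 12 \left(-19\right)} \left(-1005\right) = 12 \frac{1}{-5 - 228} \left(-7\right) \left(-1005\right) = 12 \frac{1}{-233} \left(-7\right) \left(-1005\right) = 12 \left(- \frac{1}{233}\right) \left(-7\right) \left(-1005\right) = \frac{84}{233} \left(-1005\right) = - \frac{84420}{233}$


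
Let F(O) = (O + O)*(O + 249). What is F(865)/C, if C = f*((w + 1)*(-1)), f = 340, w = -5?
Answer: 96361/68 ≈ 1417.1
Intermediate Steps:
F(O) = 2*O*(249 + O) (F(O) = (2*O)*(249 + O) = 2*O*(249 + O))
C = 1360 (C = 340*((-5 + 1)*(-1)) = 340*(-4*(-1)) = 340*4 = 1360)
F(865)/C = (2*865*(249 + 865))/1360 = (2*865*1114)*(1/1360) = 1927220*(1/1360) = 96361/68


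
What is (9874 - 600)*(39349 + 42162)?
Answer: 755933014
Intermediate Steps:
(9874 - 600)*(39349 + 42162) = 9274*81511 = 755933014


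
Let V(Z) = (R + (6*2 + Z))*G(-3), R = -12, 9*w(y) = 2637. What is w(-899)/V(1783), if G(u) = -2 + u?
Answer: -293/8915 ≈ -0.032866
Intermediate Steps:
w(y) = 293 (w(y) = (⅑)*2637 = 293)
V(Z) = -5*Z (V(Z) = (-12 + (6*2 + Z))*(-2 - 3) = (-12 + (12 + Z))*(-5) = Z*(-5) = -5*Z)
w(-899)/V(1783) = 293/((-5*1783)) = 293/(-8915) = 293*(-1/8915) = -293/8915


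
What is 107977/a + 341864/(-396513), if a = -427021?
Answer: -188797391345/169319377773 ≈ -1.1150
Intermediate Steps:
107977/a + 341864/(-396513) = 107977/(-427021) + 341864/(-396513) = 107977*(-1/427021) + 341864*(-1/396513) = -107977/427021 - 341864/396513 = -188797391345/169319377773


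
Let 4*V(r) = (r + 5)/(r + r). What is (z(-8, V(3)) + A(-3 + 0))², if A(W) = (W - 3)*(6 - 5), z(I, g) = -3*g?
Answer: 49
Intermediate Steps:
V(r) = (5 + r)/(8*r) (V(r) = ((r + 5)/(r + r))/4 = ((5 + r)/((2*r)))/4 = ((5 + r)*(1/(2*r)))/4 = ((5 + r)/(2*r))/4 = (5 + r)/(8*r))
A(W) = -3 + W (A(W) = (-3 + W)*1 = -3 + W)
(z(-8, V(3)) + A(-3 + 0))² = (-3*(5 + 3)/(8*3) + (-3 + (-3 + 0)))² = (-3*8/(8*3) + (-3 - 3))² = (-3*⅓ - 6)² = (-1 - 6)² = (-7)² = 49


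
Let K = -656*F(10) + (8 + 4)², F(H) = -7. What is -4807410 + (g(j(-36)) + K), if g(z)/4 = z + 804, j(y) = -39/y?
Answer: -14398361/3 ≈ -4.7995e+6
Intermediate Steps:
g(z) = 3216 + 4*z (g(z) = 4*(z + 804) = 4*(804 + z) = 3216 + 4*z)
K = 4736 (K = -656*(-7) + (8 + 4)² = 4592 + 12² = 4592 + 144 = 4736)
-4807410 + (g(j(-36)) + K) = -4807410 + ((3216 + 4*(-39/(-36))) + 4736) = -4807410 + ((3216 + 4*(-39*(-1/36))) + 4736) = -4807410 + ((3216 + 4*(13/12)) + 4736) = -4807410 + ((3216 + 13/3) + 4736) = -4807410 + (9661/3 + 4736) = -4807410 + 23869/3 = -14398361/3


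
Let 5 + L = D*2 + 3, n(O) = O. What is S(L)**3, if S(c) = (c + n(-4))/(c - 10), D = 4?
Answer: -1/8 ≈ -0.12500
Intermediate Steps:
L = 6 (L = -5 + (4*2 + 3) = -5 + (8 + 3) = -5 + 11 = 6)
S(c) = (-4 + c)/(-10 + c) (S(c) = (c - 4)/(c - 10) = (-4 + c)/(-10 + c))
S(L)**3 = ((-4 + 6)/(-10 + 6))**3 = (2/(-4))**3 = (-1/4*2)**3 = (-1/2)**3 = -1/8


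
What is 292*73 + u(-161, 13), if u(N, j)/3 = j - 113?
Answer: 21016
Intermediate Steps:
u(N, j) = -339 + 3*j (u(N, j) = 3*(j - 113) = 3*(-113 + j) = -339 + 3*j)
292*73 + u(-161, 13) = 292*73 + (-339 + 3*13) = 21316 + (-339 + 39) = 21316 - 300 = 21016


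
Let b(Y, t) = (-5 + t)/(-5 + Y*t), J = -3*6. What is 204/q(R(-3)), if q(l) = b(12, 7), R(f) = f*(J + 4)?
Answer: 8058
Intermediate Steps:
J = -18
R(f) = -14*f (R(f) = f*(-18 + 4) = f*(-14) = -14*f)
b(Y, t) = (-5 + t)/(-5 + Y*t)
q(l) = 2/79 (q(l) = (-5 + 7)/(-5 + 12*7) = 2/(-5 + 84) = 2/79)
204/q(R(-3)) = 204/(2/79) = 204*(79/2) = 8058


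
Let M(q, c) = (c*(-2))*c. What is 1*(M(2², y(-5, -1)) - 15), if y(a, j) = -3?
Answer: -33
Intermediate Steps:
M(q, c) = -2*c² (M(q, c) = (-2*c)*c = -2*c²)
1*(M(2², y(-5, -1)) - 15) = 1*(-2*(-3)² - 15) = 1*(-2*9 - 15) = 1*(-18 - 15) = 1*(-33) = -33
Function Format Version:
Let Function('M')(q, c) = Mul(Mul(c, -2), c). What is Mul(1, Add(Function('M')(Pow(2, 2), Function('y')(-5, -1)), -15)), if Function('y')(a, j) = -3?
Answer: -33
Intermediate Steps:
Function('M')(q, c) = Mul(-2, Pow(c, 2)) (Function('M')(q, c) = Mul(Mul(-2, c), c) = Mul(-2, Pow(c, 2)))
Mul(1, Add(Function('M')(Pow(2, 2), Function('y')(-5, -1)), -15)) = Mul(1, Add(Mul(-2, Pow(-3, 2)), -15)) = Mul(1, Add(Mul(-2, 9), -15)) = Mul(1, Add(-18, -15)) = Mul(1, -33) = -33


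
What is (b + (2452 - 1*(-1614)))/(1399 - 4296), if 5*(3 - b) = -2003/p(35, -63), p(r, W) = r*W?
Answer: -44858722/31939425 ≈ -1.4045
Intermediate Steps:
p(r, W) = W*r
b = 31072/11025 (b = 3 - (-2003)/(5*((-63*35))) = 3 - (-2003)/(5*(-2205)) = 3 - (-2003)*(-1)/(5*2205) = 3 - ⅕*2003/2205 = 3 - 2003/11025 = 31072/11025 ≈ 2.8183)
(b + (2452 - 1*(-1614)))/(1399 - 4296) = (31072/11025 + (2452 - 1*(-1614)))/(1399 - 4296) = (31072/11025 + (2452 + 1614))/(-2897) = (31072/11025 + 4066)*(-1/2897) = (44858722/11025)*(-1/2897) = -44858722/31939425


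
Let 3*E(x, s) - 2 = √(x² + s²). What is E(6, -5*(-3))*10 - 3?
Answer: 11/3 + 10*√29 ≈ 57.518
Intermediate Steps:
E(x, s) = ⅔ + √(s² + x²)/3 (E(x, s) = ⅔ + √(x² + s²)/3 = ⅔ + √(s² + x²)/3)
E(6, -5*(-3))*10 - 3 = (⅔ + √((-5*(-3))² + 6²)/3)*10 - 3 = (⅔ + √(15² + 36)/3)*10 - 3 = (⅔ + √(225 + 36)/3)*10 - 3 = (⅔ + √261/3)*10 - 3 = (⅔ + (3*√29)/3)*10 - 3 = (⅔ + √29)*10 - 3 = (20/3 + 10*√29) - 3 = 11/3 + 10*√29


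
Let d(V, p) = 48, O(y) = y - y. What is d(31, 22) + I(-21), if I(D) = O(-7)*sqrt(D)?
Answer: 48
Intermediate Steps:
O(y) = 0
I(D) = 0 (I(D) = 0*sqrt(D) = 0)
d(31, 22) + I(-21) = 48 + 0 = 48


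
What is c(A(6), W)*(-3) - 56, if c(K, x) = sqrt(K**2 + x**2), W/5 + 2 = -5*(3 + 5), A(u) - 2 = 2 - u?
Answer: -56 - 6*sqrt(11026) ≈ -686.03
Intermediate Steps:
A(u) = 4 - u (A(u) = 2 + (2 - u) = 4 - u)
W = -210 (W = -10 + 5*(-5*(3 + 5)) = -10 + 5*(-5*8) = -10 + 5*(-40) = -10 - 200 = -210)
c(A(6), W)*(-3) - 56 = sqrt((4 - 1*6)**2 + (-210)**2)*(-3) - 56 = sqrt((4 - 6)**2 + 44100)*(-3) - 56 = sqrt((-2)**2 + 44100)*(-3) - 56 = sqrt(4 + 44100)*(-3) - 56 = sqrt(44104)*(-3) - 56 = (2*sqrt(11026))*(-3) - 56 = -6*sqrt(11026) - 56 = -56 - 6*sqrt(11026)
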